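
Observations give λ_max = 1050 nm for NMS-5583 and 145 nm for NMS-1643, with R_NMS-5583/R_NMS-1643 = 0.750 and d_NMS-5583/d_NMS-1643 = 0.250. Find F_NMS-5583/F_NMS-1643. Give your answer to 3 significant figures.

Wien's law: T_NMS-5583/T_NMS-1643 = λ_NMS-1643/λ_NMS-5583 = 145/1050 = 0.1381.
L_NMS-5583/L_NMS-1643 = (R_NMS-5583/R_NMS-1643)²(T_NMS-5583/T_NMS-1643)⁴ = (0.750)²(0.1381)⁴ = 2.046×10^-4.
F_NMS-5583/F_NMS-1643 = (L_NMS-5583/L_NMS-1643)/(d_NMS-5583/d_NMS-1643)² = 2.046×10^-4/(0.250)² = 0.003273.

0.00327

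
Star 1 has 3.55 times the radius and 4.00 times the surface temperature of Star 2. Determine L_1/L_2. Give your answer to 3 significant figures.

From the Stefan–Boltzmann law, L ∝ R²T⁴, so
L_1/L_2 = (R_1/R_2)² (T_1/T_2)⁴ = (3.55)² × (4.00)⁴ = 12.60 × 256.0 = 3226.

3.23×10^3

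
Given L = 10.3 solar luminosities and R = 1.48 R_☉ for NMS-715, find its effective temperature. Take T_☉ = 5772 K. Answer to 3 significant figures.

8.50×10^3 K

T/T_☉ = (L/L_☉)^(1/4) / (R/R_☉)^(1/2)
T = 5772 × (10.3)^(1/4) / √(1.48) = 5772 × 1.791 / 1.217 = 8500 K.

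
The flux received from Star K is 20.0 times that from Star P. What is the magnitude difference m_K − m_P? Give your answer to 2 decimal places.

-3.25

m_K − m_P = −2.5 log₁₀(F_K/F_P) = −2.5 log₁₀(20.0) = −2.5 × (1.301) = -3.253.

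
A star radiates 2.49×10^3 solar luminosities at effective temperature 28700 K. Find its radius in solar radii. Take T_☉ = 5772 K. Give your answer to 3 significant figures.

2.02 solar radii

R/R_☉ = √(L/L_☉) / (T/T_☉)² = √(2.49×10^3) / (4.972)²
       = 49.90 / 24.72 = 2.018.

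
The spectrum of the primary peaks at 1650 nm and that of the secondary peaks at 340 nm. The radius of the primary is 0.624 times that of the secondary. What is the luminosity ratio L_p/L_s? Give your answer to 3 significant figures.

7.02×10^-4

Wien's law gives T ∝ 1/λ_max, so T_p/T_s = λ_s/λ_p = 340/1650 = 0.2061.
Then L ∝ R²T⁴ gives L_p/L_s = (0.624)² × (0.2061)⁴ = 0.3894 × 0.001803 = 7.020×10^-4.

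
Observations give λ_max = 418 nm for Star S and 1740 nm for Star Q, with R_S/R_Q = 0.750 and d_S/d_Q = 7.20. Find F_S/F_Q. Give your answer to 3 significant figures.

Wien's law: T_S/T_Q = λ_Q/λ_S = 1740/418 = 4.163.
L_S/L_Q = (R_S/R_Q)²(T_S/T_Q)⁴ = (0.750)²(4.163)⁴ = 168.9.
F_S/F_Q = (L_S/L_Q)/(d_S/d_Q)² = 168.9/(7.20)² = 3.258.

3.26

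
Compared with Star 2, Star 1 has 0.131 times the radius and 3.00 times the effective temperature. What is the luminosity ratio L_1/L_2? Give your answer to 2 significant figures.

1.4

From the Stefan–Boltzmann law, L ∝ R²T⁴, so
L_1/L_2 = (R_1/R_2)² (T_1/T_2)⁴ = (0.131)² × (3.00)⁴ = 0.01716 × 81.00 = 1.390.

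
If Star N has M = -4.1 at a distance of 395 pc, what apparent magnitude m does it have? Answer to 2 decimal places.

3.88

m = M + 5 log₁₀(d/10 pc) = -4.1 + 5 log₁₀(395/10)
  = -4.1 + 5 × 1.597 = -4.1 + 7.98 = 3.88.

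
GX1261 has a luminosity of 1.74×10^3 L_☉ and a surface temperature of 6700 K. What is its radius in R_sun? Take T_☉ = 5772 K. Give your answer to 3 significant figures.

R/R_☉ = √(L/L_☉) / (T/T_☉)² = √(1.74×10^3) / (1.161)²
       = 41.71 / 1.347 = 30.96.

31.0 R_sun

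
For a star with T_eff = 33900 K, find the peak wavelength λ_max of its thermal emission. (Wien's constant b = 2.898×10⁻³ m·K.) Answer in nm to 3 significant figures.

λ_max = b/T = 2.898×10⁻³ / 33900 = 8.55×10^-8 m = 85.49 nm.

85.5 nm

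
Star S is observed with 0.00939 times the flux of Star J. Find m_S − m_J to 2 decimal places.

5.07

m_S − m_J = −2.5 log₁₀(F_S/F_J) = −2.5 log₁₀(0.00939) = −2.5 × (-2.027) = 5.068.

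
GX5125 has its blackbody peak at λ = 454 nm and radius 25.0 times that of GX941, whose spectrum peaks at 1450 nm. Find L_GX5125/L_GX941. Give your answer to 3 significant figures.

Wien's law gives T ∝ 1/λ_max, so T_GX5125/T_GX941 = λ_GX941/λ_GX5125 = 1450/454 = 3.194.
Then L ∝ R²T⁴ gives L_GX5125/L_GX941 = (25.0)² × (3.194)⁴ = 625.0 × 104.1 = 6.503×10^4.

6.50×10^4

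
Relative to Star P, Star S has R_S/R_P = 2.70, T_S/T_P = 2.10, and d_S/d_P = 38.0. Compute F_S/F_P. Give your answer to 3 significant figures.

L_S/L_P = (R_S/R_P)²(T_S/T_P)⁴ = (2.70)² × (2.10)⁴ = 141.8.
F_S/F_P = (L_S/L_P)/(d_S/d_P)² = 141.8 / (38.0)² = 0.09818.

0.0982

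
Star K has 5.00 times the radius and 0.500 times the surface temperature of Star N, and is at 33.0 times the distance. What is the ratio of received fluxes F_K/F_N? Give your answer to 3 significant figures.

L_K/L_N = (R_K/R_N)²(T_K/T_N)⁴ = (5.00)² × (0.500)⁴ = 1.562.
F_K/F_N = (L_K/L_N)/(d_K/d_N)² = 1.562 / (33.0)² = 0.001435.

0.00143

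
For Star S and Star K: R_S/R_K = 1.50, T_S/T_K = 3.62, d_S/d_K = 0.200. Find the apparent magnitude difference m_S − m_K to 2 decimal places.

L_S/L_K = (1.50)²(3.62)⁴ = 386.4.
F_S/F_K = (L_S/L_K)/(d_S/d_K)² = 386.4/0.04000 = 9660.
m_S − m_K = −2.5 log₁₀(9660) = -9.96.

-9.96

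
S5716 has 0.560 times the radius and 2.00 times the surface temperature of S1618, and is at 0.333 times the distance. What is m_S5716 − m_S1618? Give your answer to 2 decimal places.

-4.14

L_S5716/L_S1618 = (0.560)²(2.00)⁴ = 5.018.
F_S5716/F_S1618 = (L_S5716/L_S1618)/(d_S5716/d_S1618)² = 5.018/0.1109 = 45.25.
m_S5716 − m_S1618 = −2.5 log₁₀(45.25) = -4.14.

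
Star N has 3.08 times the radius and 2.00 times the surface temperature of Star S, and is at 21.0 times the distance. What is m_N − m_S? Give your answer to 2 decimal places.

L_N/L_S = (3.08)²(2.00)⁴ = 151.8.
F_N/F_S = (L_N/L_S)/(d_N/d_S)² = 151.8/441.0 = 0.3442.
m_N − m_S = −2.5 log₁₀(0.3442) = 1.16.

1.16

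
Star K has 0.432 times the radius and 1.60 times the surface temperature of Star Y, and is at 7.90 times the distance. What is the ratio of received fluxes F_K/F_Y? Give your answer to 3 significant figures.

L_K/L_Y = (R_K/R_Y)²(T_K/T_Y)⁴ = (0.432)² × (1.60)⁴ = 1.223.
F_K/F_Y = (L_K/L_Y)/(d_K/d_Y)² = 1.223 / (7.90)² = 0.01960.

0.0196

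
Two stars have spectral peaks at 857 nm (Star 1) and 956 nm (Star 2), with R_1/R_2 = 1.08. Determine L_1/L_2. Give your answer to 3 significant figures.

Wien's law gives T ∝ 1/λ_max, so T_1/T_2 = λ_2/λ_1 = 956/857 = 1.116.
Then L ∝ R²T⁴ gives L_1/L_2 = (1.08)² × (1.116)⁴ = 1.166 × 1.548 = 1.806.

1.81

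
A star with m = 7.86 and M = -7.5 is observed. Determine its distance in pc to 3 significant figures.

1.18×10^4 pc

m − M = 5 log₁₀(d/10 pc)
7.86 − (-7.5) = 15.36 = 5 log₁₀(d/10)
d = 10 × 10^(15.36/5) = 10 × 10^3.072 = 1.180×10^4 pc.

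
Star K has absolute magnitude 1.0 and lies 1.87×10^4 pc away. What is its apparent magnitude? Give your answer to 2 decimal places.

17.36

m = M + 5 log₁₀(d/10 pc) = 1.0 + 5 log₁₀(1.87×10^4/10)
  = 1.0 + 5 × 3.272 = 1.0 + 16.36 = 17.36.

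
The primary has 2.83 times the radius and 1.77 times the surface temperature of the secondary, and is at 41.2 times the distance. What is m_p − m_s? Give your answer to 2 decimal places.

L_p/L_s = (2.83)²(1.77)⁴ = 78.61.
F_p/F_s = (L_p/L_s)/(d_p/d_s)² = 78.61/1697 = 0.04631.
m_p − m_s = −2.5 log₁₀(0.04631) = 3.34.

3.34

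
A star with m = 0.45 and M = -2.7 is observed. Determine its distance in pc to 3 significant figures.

m − M = 5 log₁₀(d/10 pc)
0.45 − (-2.7) = 3.15 = 5 log₁₀(d/10)
d = 10 × 10^(3.15/5) = 10 × 10^0.630 = 42.66 pc.

42.7 pc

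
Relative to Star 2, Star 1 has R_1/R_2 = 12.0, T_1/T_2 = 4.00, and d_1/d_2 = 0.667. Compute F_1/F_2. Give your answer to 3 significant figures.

8.29×10^4

L_1/L_2 = (R_1/R_2)²(T_1/T_2)⁴ = (12.0)² × (4.00)⁴ = 3.686×10^4.
F_1/F_2 = (L_1/L_2)/(d_1/d_2)² = 3.686×10^4 / (0.667)² = 8.286×10^4.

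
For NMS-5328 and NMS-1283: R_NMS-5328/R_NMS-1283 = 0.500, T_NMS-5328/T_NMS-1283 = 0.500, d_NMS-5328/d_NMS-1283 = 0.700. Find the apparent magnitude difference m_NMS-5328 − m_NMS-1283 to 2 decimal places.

L_NMS-5328/L_NMS-1283 = (0.500)²(0.500)⁴ = 0.01562.
F_NMS-5328/F_NMS-1283 = (L_NMS-5328/L_NMS-1283)/(d_NMS-5328/d_NMS-1283)² = 0.01562/0.4900 = 0.03189.
m_NMS-5328 − m_NMS-1283 = −2.5 log₁₀(0.03189) = 3.74.

3.74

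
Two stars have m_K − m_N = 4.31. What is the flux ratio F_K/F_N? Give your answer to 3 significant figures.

F_K/F_N = 10^(−(m_K − m_N)/2.5) = 10^(-4.31/2.5) = 10^-1.724 = 0.01888.

0.0189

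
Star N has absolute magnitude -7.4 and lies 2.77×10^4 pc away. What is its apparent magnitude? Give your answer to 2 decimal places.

9.81

m = M + 5 log₁₀(d/10 pc) = -7.4 + 5 log₁₀(2.77×10^4/10)
  = -7.4 + 5 × 3.442 = -7.4 + 17.21 = 9.81.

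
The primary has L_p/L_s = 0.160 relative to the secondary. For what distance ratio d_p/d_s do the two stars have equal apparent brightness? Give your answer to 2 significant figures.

0.40

Equal flux requires L_p/d_p² = L_s/d_s², so d_p/d_s = √(L_p/L_s)
= √(0.160) = 0.4000.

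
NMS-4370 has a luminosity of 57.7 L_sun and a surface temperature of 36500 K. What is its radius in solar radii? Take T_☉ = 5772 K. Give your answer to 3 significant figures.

R/R_☉ = √(L/L_☉) / (T/T_☉)² = √(57.7) / (6.324)²
       = 7.596 / 39.99 = 0.1900.

0.190 solar radii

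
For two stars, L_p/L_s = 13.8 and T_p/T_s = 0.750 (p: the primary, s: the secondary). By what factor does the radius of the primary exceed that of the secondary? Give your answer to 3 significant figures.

L ∝ R²T⁴ gives R ∝ √L / T², so
R_p/R_s = √(13.8) / (0.750)² = 3.715 / 0.5625 = 6.604.

6.60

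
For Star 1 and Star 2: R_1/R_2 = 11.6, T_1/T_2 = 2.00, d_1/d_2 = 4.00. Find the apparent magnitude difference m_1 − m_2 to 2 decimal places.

-5.32

L_1/L_2 = (11.6)²(2.00)⁴ = 2153.
F_1/F_2 = (L_1/L_2)/(d_1/d_2)² = 2153/16.00 = 134.6.
m_1 − m_2 = −2.5 log₁₀(134.6) = -5.32.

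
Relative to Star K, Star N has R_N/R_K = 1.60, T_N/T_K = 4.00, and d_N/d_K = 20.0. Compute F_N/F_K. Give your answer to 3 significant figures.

1.64

L_N/L_K = (R_N/R_K)²(T_N/T_K)⁴ = (1.60)² × (4.00)⁴ = 655.4.
F_N/F_K = (L_N/L_K)/(d_N/d_K)² = 655.4 / (20.0)² = 1.638.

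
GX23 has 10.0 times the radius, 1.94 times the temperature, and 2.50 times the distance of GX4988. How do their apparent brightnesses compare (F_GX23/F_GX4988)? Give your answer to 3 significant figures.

L_GX23/L_GX4988 = (R_GX23/R_GX4988)²(T_GX23/T_GX4988)⁴ = (10.0)² × (1.94)⁴ = 1416.
F_GX23/F_GX4988 = (L_GX23/L_GX4988)/(d_GX23/d_GX4988)² = 1416 / (2.50)² = 226.6.

227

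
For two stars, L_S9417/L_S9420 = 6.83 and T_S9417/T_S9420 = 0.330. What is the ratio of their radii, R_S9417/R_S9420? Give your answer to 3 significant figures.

24.0

L ∝ R²T⁴ gives R ∝ √L / T², so
R_S9417/R_S9420 = √(6.83) / (0.330)² = 2.613 / 0.1089 = 24.00.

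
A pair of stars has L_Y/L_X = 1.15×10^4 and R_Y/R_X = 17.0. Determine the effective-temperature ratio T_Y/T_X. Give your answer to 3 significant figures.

L ∝ R²T⁴ gives T ∝ (L/R²)^(1/4), so
T_Y/T_X = (1.15×10^4 / 17.0²)^(1/4) = (39.79)^(1/4) = 2.512.

2.51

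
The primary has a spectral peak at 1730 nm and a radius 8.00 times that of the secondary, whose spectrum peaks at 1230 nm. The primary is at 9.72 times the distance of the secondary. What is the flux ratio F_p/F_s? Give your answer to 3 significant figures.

Wien's law: T_p/T_s = λ_s/λ_p = 1230/1730 = 0.7110.
L_p/L_s = (R_p/R_s)²(T_p/T_s)⁴ = (8.00)²(0.7110)⁴ = 16.35.
F_p/F_s = (L_p/L_s)/(d_p/d_s)² = 16.35/(9.72)² = 0.1731.

0.173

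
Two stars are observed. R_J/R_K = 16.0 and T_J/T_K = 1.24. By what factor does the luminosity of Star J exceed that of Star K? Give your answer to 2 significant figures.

6.1×10^2

From the Stefan–Boltzmann law, L ∝ R²T⁴, so
L_J/L_K = (R_J/R_K)² (T_J/T_K)⁴ = (16.0)² × (1.24)⁴ = 256.0 × 2.364 = 605.2.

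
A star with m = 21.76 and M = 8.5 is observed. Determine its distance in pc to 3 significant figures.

4.49×10^3 pc

m − M = 5 log₁₀(d/10 pc)
21.76 − (8.5) = 13.26 = 5 log₁₀(d/10)
d = 10 × 10^(13.26/5) = 10 × 10^2.652 = 4487 pc.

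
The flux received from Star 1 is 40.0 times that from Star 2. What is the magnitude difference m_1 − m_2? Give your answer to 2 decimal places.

m_1 − m_2 = −2.5 log₁₀(F_1/F_2) = −2.5 log₁₀(40.0) = −2.5 × (1.602) = -4.005.

-4.01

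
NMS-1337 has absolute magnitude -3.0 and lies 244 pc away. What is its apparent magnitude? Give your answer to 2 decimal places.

m = M + 5 log₁₀(d/10 pc) = -3.0 + 5 log₁₀(244/10)
  = -3.0 + 5 × 1.387 = -3.0 + 6.94 = 3.94.

3.94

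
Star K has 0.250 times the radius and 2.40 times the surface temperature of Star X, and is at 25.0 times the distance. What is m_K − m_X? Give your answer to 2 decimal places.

L_K/L_X = (0.250)²(2.40)⁴ = 2.074.
F_K/F_X = (L_K/L_X)/(d_K/d_X)² = 2.074/625.0 = 0.003318.
m_K − m_X = −2.5 log₁₀(0.003318) = 6.20.

6.20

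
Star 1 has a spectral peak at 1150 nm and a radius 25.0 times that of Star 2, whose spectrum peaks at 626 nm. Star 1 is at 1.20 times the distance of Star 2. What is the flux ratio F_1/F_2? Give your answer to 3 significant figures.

Wien's law: T_1/T_2 = λ_2/λ_1 = 626/1150 = 0.5443.
L_1/L_2 = (R_1/R_2)²(T_1/T_2)⁴ = (25.0)²(0.5443)⁴ = 54.88.
F_1/F_2 = (L_1/L_2)/(d_1/d_2)² = 54.88/(1.20)² = 38.11.

38.1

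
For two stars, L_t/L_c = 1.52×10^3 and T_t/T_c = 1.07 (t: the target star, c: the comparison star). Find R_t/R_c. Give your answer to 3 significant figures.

L ∝ R²T⁴ gives R ∝ √L / T², so
R_t/R_c = √(1.52×10^3) / (1.07)² = 38.99 / 1.145 = 34.05.

34.1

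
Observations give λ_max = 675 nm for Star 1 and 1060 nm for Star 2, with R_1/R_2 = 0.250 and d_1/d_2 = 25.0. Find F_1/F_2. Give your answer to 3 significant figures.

Wien's law: T_1/T_2 = λ_2/λ_1 = 1060/675 = 1.570.
L_1/L_2 = (R_1/R_2)²(T_1/T_2)⁴ = (0.250)²(1.570)⁴ = 0.3801.
F_1/F_2 = (L_1/L_2)/(d_1/d_2)² = 0.3801/(25.0)² = 6.081×10^-4.

6.08×10^-4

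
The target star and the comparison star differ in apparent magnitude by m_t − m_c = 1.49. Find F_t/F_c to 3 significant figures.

F_t/F_c = 10^(−(m_t − m_c)/2.5) = 10^(-1.49/2.5) = 10^-0.596 = 0.2535.

0.254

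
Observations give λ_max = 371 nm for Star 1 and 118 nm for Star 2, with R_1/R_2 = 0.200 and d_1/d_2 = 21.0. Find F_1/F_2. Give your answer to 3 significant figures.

Wien's law: T_1/T_2 = λ_2/λ_1 = 118/371 = 0.3181.
L_1/L_2 = (R_1/R_2)²(T_1/T_2)⁴ = (0.200)²(0.3181)⁴ = 4.093×10^-4.
F_1/F_2 = (L_1/L_2)/(d_1/d_2)² = 4.093×10^-4/(21.0)² = 9.282×10^-7.

9.28×10^-7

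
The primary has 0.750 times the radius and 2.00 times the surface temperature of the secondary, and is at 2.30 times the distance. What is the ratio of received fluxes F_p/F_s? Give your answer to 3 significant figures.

1.70

L_p/L_s = (R_p/R_s)²(T_p/T_s)⁴ = (0.750)² × (2.00)⁴ = 9.000.
F_p/F_s = (L_p/L_s)/(d_p/d_s)² = 9.000 / (2.30)² = 1.701.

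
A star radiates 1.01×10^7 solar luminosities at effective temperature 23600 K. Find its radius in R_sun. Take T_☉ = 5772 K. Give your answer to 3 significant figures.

R/R_☉ = √(L/L_☉) / (T/T_☉)² = √(1.01×10^7) / (4.089)²
       = 3178 / 16.72 = 190.1.

190 R_sun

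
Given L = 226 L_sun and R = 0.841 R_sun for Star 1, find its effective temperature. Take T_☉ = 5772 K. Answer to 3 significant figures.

T/T_☉ = (L/L_☉)^(1/4) / (R/R_☉)^(1/2)
T = 5772 × (226)^(1/4) / √(0.841) = 5772 × 3.877 / 0.9171 = 2.440×10^4 K.

2.44×10^4 K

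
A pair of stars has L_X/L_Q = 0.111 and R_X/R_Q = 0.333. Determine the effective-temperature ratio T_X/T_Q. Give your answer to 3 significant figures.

1.00

L ∝ R²T⁴ gives T ∝ (L/R²)^(1/4), so
T_X/T_Q = (0.111 / 0.333²)^(1/4) = (1.001)^(1/4) = 1.000.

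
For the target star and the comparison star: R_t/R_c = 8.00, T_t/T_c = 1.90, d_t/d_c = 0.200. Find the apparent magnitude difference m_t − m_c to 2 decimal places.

-10.80

L_t/L_c = (8.00)²(1.90)⁴ = 834.1.
F_t/F_c = (L_t/L_c)/(d_t/d_c)² = 834.1/0.04000 = 2.085×10^4.
m_t − m_c = −2.5 log₁₀(2.085×10^4) = -10.80.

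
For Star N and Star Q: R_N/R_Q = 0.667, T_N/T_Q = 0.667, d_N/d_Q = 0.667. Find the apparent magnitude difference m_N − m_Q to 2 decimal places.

L_N/L_Q = (0.667)²(0.667)⁴ = 0.08806.
F_N/F_Q = (L_N/L_Q)/(d_N/d_Q)² = 0.08806/0.4449 = 0.1979.
m_N − m_Q = −2.5 log₁₀(0.1979) = 1.76.

1.76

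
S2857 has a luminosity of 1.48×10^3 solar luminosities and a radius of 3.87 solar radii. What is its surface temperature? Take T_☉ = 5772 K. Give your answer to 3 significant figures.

T/T_☉ = (L/L_☉)^(1/4) / (R/R_☉)^(1/2)
T = 5772 × (1.48×10^3)^(1/4) / √(3.87) = 5772 × 6.202 / 1.967 = 1.820×10^4 K.

1.82×10^4 K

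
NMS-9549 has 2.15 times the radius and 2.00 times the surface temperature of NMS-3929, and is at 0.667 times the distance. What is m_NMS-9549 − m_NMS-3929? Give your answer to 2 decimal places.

-5.55

L_NMS-9549/L_NMS-3929 = (2.15)²(2.00)⁴ = 73.96.
F_NMS-9549/F_NMS-3929 = (L_NMS-9549/L_NMS-3929)/(d_NMS-9549/d_NMS-3929)² = 73.96/0.4449 = 166.2.
m_NMS-9549 − m_NMS-3929 = −2.5 log₁₀(166.2) = -5.55.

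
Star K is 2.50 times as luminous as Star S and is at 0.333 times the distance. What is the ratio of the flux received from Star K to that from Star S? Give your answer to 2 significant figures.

23

F = L/(4πd²), so F_K/F_S = (L_K/L_S) / (d_K/d_S)²
= 2.50 / (0.333)² = 2.50 / 0.1109 = 22.55.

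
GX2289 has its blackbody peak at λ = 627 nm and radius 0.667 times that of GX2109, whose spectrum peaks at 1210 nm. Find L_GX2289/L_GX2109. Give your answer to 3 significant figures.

Wien's law gives T ∝ 1/λ_max, so T_GX2289/T_GX2109 = λ_GX2109/λ_GX2289 = 1210/627 = 1.930.
Then L ∝ R²T⁴ gives L_GX2289/L_GX2109 = (0.667)² × (1.930)⁴ = 0.4449 × 13.87 = 6.171.

6.17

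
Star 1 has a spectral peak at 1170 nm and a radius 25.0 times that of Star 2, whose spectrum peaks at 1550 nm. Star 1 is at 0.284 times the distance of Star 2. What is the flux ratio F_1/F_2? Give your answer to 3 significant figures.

2.39×10^4

Wien's law: T_1/T_2 = λ_2/λ_1 = 1550/1170 = 1.325.
L_1/L_2 = (R_1/R_2)²(T_1/T_2)⁴ = (25.0)²(1.325)⁴ = 1925.
F_1/F_2 = (L_1/L_2)/(d_1/d_2)² = 1925/(0.284)² = 2.387×10^4.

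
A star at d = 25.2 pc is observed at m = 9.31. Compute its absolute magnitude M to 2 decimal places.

M = m − 5 log₁₀(d/10 pc) = 9.31 − 5 log₁₀(25.2/10)
  = 9.31 − 5 × 0.401 = 9.31 − 2.01 = 7.30.

7.30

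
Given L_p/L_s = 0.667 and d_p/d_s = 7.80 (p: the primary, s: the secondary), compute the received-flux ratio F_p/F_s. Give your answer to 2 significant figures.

F = L/(4πd²), so F_p/F_s = (L_p/L_s) / (d_p/d_s)²
= 0.667 / (7.80)² = 0.667 / 60.84 = 0.01096.

0.011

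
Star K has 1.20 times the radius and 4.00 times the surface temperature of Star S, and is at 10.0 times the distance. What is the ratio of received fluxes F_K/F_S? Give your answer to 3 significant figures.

3.69

L_K/L_S = (R_K/R_S)²(T_K/T_S)⁴ = (1.20)² × (4.00)⁴ = 368.6.
F_K/F_S = (L_K/L_S)/(d_K/d_S)² = 368.6 / (10.0)² = 3.686.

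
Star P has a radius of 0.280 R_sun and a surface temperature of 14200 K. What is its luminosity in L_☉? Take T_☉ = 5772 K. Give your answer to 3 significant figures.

2.87 L_☉

L/L_☉ = (R/R_☉)² (T/T_☉)⁴ = (0.280)² × (14200/5772)⁴
       = 0.07840 × (2.460)⁴ = 0.07840 × 36.63 = 2.872.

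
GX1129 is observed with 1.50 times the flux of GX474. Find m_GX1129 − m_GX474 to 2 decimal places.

m_GX1129 − m_GX474 = −2.5 log₁₀(F_GX1129/F_GX474) = −2.5 log₁₀(1.50) = −2.5 × (0.176) = -0.440.

-0.44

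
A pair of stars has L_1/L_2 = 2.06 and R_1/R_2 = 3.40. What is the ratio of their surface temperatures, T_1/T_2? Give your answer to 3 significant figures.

L ∝ R²T⁴ gives T ∝ (L/R²)^(1/4), so
T_1/T_2 = (2.06 / 3.40²)^(1/4) = (0.1782)^(1/4) = 0.6497.

0.650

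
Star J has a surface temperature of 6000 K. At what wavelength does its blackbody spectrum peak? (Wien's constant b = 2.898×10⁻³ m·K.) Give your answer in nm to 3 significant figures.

λ_max = b/T = 2.898×10⁻³ / 6000 = 4.83×10^-7 m = 483.0 nm.

483 nm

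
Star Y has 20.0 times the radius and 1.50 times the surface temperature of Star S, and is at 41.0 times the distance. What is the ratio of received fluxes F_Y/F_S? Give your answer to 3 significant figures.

1.20

L_Y/L_S = (R_Y/R_S)²(T_Y/T_S)⁴ = (20.0)² × (1.50)⁴ = 2025.
F_Y/F_S = (L_Y/L_S)/(d_Y/d_S)² = 2025 / (41.0)² = 1.205.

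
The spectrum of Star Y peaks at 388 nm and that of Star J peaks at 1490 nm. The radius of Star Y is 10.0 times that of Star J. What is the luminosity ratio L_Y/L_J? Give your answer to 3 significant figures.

2.17×10^4

Wien's law gives T ∝ 1/λ_max, so T_Y/T_J = λ_J/λ_Y = 1490/388 = 3.840.
Then L ∝ R²T⁴ gives L_Y/L_J = (10.0)² × (3.840)⁴ = 100.0 × 217.5 = 2.175×10^4.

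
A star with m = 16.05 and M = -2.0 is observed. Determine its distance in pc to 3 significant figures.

4.07×10^4 pc

m − M = 5 log₁₀(d/10 pc)
16.05 − (-2.0) = 18.05 = 5 log₁₀(d/10)
d = 10 × 10^(18.05/5) = 10 × 10^3.610 = 4.074×10^4 pc.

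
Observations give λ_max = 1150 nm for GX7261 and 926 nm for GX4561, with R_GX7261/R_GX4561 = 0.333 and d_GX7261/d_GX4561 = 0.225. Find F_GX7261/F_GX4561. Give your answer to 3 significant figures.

Wien's law: T_GX7261/T_GX4561 = λ_GX4561/λ_GX7261 = 926/1150 = 0.8052.
L_GX7261/L_GX4561 = (R_GX7261/R_GX4561)²(T_GX7261/T_GX4561)⁴ = (0.333)²(0.8052)⁴ = 0.04662.
F_GX7261/F_GX4561 = (L_GX7261/L_GX4561)/(d_GX7261/d_GX4561)² = 0.04662/(0.225)² = 0.9208.

0.921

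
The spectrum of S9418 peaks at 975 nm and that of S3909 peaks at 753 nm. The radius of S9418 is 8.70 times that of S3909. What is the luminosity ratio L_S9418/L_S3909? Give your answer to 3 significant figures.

26.9

Wien's law gives T ∝ 1/λ_max, so T_S9418/T_S3909 = λ_S3909/λ_S9418 = 753/975 = 0.7723.
Then L ∝ R²T⁴ gives L_S9418/L_S3909 = (8.70)² × (0.7723)⁴ = 75.69 × 0.3558 = 26.93.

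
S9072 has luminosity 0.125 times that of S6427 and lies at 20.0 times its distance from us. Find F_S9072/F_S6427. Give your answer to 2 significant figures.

3.1×10^-4

F = L/(4πd²), so F_S9072/F_S6427 = (L_S9072/L_S6427) / (d_S9072/d_S6427)²
= 0.125 / (20.0)² = 0.125 / 400.0 = 3.125×10^-4.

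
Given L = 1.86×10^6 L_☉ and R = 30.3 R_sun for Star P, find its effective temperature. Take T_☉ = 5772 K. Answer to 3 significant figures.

T/T_☉ = (L/L_☉)^(1/4) / (R/R_☉)^(1/2)
T = 5772 × (1.86×10^6)^(1/4) / √(30.3) = 5772 × 36.93 / 5.505 = 3.872×10^4 K.

3.87×10^4 K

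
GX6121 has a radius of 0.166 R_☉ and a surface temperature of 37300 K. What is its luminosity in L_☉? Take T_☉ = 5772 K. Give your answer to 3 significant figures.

48.1 L_☉

L/L_☉ = (R/R_☉)² (T/T_☉)⁴ = (0.166)² × (37300/5772)⁴
       = 0.02756 × (6.462)⁴ = 0.02756 × 1744 = 48.06.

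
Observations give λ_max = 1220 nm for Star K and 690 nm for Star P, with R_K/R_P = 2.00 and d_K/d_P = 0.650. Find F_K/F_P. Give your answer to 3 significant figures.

Wien's law: T_K/T_P = λ_P/λ_K = 690/1220 = 0.5656.
L_K/L_P = (R_K/R_P)²(T_K/T_P)⁴ = (2.00)²(0.5656)⁴ = 0.4093.
F_K/F_P = (L_K/L_P)/(d_K/d_P)² = 0.4093/(0.650)² = 0.9687.

0.969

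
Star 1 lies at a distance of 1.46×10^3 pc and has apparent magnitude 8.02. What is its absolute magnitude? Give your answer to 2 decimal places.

M = m − 5 log₁₀(d/10 pc) = 8.02 − 5 log₁₀(1.46×10^3/10)
  = 8.02 − 5 × 2.164 = 8.02 − 10.82 = -2.80.

-2.80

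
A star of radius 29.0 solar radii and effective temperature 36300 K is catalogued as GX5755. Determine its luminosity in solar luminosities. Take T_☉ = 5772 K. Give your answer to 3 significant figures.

L/L_☉ = (R/R_☉)² (T/T_☉)⁴ = (29.0)² × (36300/5772)⁴
       = 841.0 × (6.289)⁴ = 841.0 × 1564 = 1.316×10^6.

1.32×10^6 solar luminosities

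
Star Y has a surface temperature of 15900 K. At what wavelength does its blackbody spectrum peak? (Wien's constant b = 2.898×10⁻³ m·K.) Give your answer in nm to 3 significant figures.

λ_max = b/T = 2.898×10⁻³ / 15900 = 1.82×10^-7 m = 182.3 nm.

182 nm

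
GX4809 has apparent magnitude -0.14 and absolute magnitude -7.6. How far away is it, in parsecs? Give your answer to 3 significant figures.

310 pc

m − M = 5 log₁₀(d/10 pc)
-0.14 − (-7.6) = 7.46 = 5 log₁₀(d/10)
d = 10 × 10^(7.46/5) = 10 × 10^1.492 = 310.5 pc.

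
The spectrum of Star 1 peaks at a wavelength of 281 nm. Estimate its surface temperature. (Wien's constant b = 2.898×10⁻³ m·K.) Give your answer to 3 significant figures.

1.03×10^4 K

T = b/λ_max = 2.898×10⁻³ / (281×10⁻⁹) = 1.031×10^4 K.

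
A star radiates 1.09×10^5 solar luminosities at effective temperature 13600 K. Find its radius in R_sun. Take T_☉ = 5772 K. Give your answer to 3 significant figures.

59.5 R_sun

R/R_☉ = √(L/L_☉) / (T/T_☉)² = √(1.09×10^5) / (2.356)²
       = 330.2 / 5.552 = 59.47.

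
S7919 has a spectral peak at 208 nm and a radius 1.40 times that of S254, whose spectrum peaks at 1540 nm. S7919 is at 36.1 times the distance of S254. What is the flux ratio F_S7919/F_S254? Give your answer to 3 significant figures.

4.52

Wien's law: T_S7919/T_S254 = λ_S254/λ_S7919 = 1540/208 = 7.404.
L_S7919/L_S254 = (R_S7919/R_S254)²(T_S7919/T_S254)⁴ = (1.40)²(7.404)⁴ = 5890.
F_S7919/F_S254 = (L_S7919/L_S254)/(d_S7919/d_S254)² = 5890/(36.1)² = 4.519.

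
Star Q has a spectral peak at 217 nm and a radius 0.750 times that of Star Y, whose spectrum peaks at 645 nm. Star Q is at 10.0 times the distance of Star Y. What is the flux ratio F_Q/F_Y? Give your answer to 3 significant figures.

0.439

Wien's law: T_Q/T_Y = λ_Y/λ_Q = 645/217 = 2.972.
L_Q/L_Y = (R_Q/R_Y)²(T_Q/T_Y)⁴ = (0.750)²(2.972)⁴ = 43.91.
F_Q/F_Y = (L_Q/L_Y)/(d_Q/d_Y)² = 43.91/(10.0)² = 0.4391.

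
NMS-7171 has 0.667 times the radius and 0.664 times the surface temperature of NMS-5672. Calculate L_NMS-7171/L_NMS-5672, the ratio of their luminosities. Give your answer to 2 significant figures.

0.086

From the Stefan–Boltzmann law, L ∝ R²T⁴, so
L_NMS-7171/L_NMS-5672 = (R_NMS-7171/R_NMS-5672)² (T_NMS-7171/T_NMS-5672)⁴ = (0.667)² × (0.664)⁴ = 0.4449 × 0.1944 = 0.08648.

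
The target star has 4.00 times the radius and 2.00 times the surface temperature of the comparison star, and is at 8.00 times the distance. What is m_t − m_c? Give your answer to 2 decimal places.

L_t/L_c = (4.00)²(2.00)⁴ = 256.0.
F_t/F_c = (L_t/L_c)/(d_t/d_c)² = 256.0/64.00 = 4.000.
m_t − m_c = −2.5 log₁₀(4.000) = -1.51.

-1.51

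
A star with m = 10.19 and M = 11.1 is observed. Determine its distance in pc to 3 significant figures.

m − M = 5 log₁₀(d/10 pc)
10.19 − (11.1) = -0.91 = 5 log₁₀(d/10)
d = 10 × 10^(-0.91/5) = 10 × 10^-0.182 = 6.577 pc.

6.58 pc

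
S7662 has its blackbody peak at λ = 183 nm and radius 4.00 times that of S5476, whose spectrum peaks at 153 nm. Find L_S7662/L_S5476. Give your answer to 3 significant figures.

Wien's law gives T ∝ 1/λ_max, so T_S7662/T_S5476 = λ_S5476/λ_S7662 = 153/183 = 0.8361.
Then L ∝ R²T⁴ gives L_S7662/L_S5476 = (4.00)² × (0.8361)⁴ = 16.00 × 0.4886 = 7.818.

7.82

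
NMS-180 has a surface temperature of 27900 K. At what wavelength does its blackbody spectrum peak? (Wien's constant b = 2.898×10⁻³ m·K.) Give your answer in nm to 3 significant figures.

104 nm

λ_max = b/T = 2.898×10⁻³ / 27900 = 1.04×10^-7 m = 103.9 nm.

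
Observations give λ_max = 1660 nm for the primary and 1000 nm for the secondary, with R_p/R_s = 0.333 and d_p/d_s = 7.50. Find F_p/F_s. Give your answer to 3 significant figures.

2.60×10^-4

Wien's law: T_p/T_s = λ_s/λ_p = 1000/1660 = 0.6024.
L_p/L_s = (R_p/R_s)²(T_p/T_s)⁴ = (0.333)²(0.6024)⁴ = 0.01460.
F_p/F_s = (L_p/L_s)/(d_p/d_s)² = 0.01460/(7.50)² = 2.596×10^-4.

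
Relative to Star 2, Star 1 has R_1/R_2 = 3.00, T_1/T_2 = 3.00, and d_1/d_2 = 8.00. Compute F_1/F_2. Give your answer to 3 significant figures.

11.4

L_1/L_2 = (R_1/R_2)²(T_1/T_2)⁴ = (3.00)² × (3.00)⁴ = 729.0.
F_1/F_2 = (L_1/L_2)/(d_1/d_2)² = 729.0 / (8.00)² = 11.39.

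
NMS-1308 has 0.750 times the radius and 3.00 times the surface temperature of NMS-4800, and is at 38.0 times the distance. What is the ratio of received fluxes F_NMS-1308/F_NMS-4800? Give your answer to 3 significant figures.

L_NMS-1308/L_NMS-4800 = (R_NMS-1308/R_NMS-4800)²(T_NMS-1308/T_NMS-4800)⁴ = (0.750)² × (3.00)⁴ = 45.56.
F_NMS-1308/F_NMS-4800 = (L_NMS-1308/L_NMS-4800)/(d_NMS-1308/d_NMS-4800)² = 45.56 / (38.0)² = 0.03155.

0.0316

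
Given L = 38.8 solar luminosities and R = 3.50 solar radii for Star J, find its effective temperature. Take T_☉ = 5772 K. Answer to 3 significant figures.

7.70×10^3 K

T/T_☉ = (L/L_☉)^(1/4) / (R/R_☉)^(1/2)
T = 5772 × (38.8)^(1/4) / √(3.50) = 5772 × 2.496 / 1.871 = 7700 K.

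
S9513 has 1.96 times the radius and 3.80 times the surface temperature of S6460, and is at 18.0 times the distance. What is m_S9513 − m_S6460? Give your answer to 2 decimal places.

-0.98

L_S9513/L_S6460 = (1.96)²(3.80)⁴ = 801.0.
F_S9513/F_S6460 = (L_S9513/L_S6460)/(d_S9513/d_S6460)² = 801.0/324.0 = 2.472.
m_S9513 − m_S6460 = −2.5 log₁₀(2.472) = -0.98.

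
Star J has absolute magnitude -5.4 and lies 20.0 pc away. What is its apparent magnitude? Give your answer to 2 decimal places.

-3.89

m = M + 5 log₁₀(d/10 pc) = -5.4 + 5 log₁₀(20.0/10)
  = -5.4 + 5 × 0.301 = -5.4 + 1.51 = -3.89.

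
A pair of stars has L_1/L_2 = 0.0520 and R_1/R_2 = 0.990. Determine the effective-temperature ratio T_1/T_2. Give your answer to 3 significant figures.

0.480

L ∝ R²T⁴ gives T ∝ (L/R²)^(1/4), so
T_1/T_2 = (0.0520 / 0.990²)^(1/4) = (0.05306)^(1/4) = 0.4799.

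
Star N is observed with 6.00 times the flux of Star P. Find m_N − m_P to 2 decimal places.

m_N − m_P = −2.5 log₁₀(F_N/F_P) = −2.5 log₁₀(6.00) = −2.5 × (0.778) = -1.945.

-1.95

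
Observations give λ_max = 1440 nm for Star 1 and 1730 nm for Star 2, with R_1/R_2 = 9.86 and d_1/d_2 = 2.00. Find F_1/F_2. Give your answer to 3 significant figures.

50.6

Wien's law: T_1/T_2 = λ_2/λ_1 = 1730/1440 = 1.201.
L_1/L_2 = (R_1/R_2)²(T_1/T_2)⁴ = (9.86)²(1.201)⁴ = 202.5.
F_1/F_2 = (L_1/L_2)/(d_1/d_2)² = 202.5/(2.00)² = 50.63.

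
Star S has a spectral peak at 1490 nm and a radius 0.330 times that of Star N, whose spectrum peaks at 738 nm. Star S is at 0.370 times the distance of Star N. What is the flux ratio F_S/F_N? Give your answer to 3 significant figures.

Wien's law: T_S/T_N = λ_N/λ_S = 738/1490 = 0.4953.
L_S/L_N = (R_S/R_N)²(T_S/T_N)⁴ = (0.330)²(0.4953)⁴ = 0.006554.
F_S/F_N = (L_S/L_N)/(d_S/d_N)² = 0.006554/(0.370)² = 0.04787.

0.0479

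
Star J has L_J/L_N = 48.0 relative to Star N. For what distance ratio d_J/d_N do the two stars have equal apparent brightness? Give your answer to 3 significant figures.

Equal flux requires L_J/d_J² = L_N/d_N², so d_J/d_N = √(L_J/L_N)
= √(48.0) = 6.928.

6.93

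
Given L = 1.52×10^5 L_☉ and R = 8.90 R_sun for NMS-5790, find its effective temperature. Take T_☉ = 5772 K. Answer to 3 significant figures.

3.82×10^4 K

T/T_☉ = (L/L_☉)^(1/4) / (R/R_☉)^(1/2)
T = 5772 × (1.52×10^5)^(1/4) / √(8.90) = 5772 × 19.75 / 2.983 = 3.820×10^4 K.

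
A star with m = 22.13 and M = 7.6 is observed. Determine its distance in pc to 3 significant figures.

8.05×10^3 pc

m − M = 5 log₁₀(d/10 pc)
22.13 − (7.6) = 14.53 = 5 log₁₀(d/10)
d = 10 × 10^(14.53/5) = 10 × 10^2.906 = 8054 pc.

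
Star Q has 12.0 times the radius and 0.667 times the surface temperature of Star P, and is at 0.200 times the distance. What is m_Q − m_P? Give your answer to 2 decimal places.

-7.13

L_Q/L_P = (12.0)²(0.667)⁴ = 28.50.
F_Q/F_P = (L_Q/L_P)/(d_Q/d_P)² = 28.50/0.04000 = 712.5.
m_Q − m_P = −2.5 log₁₀(712.5) = -7.13.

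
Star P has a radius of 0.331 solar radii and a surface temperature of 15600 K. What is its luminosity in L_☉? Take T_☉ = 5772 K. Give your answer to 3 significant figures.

5.85 L_☉

L/L_☉ = (R/R_☉)² (T/T_☉)⁴ = (0.331)² × (15600/5772)⁴
       = 0.1096 × (2.703)⁴ = 0.1096 × 53.36 = 5.846.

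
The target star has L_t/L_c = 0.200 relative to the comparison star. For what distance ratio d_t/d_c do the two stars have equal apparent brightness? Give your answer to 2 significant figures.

0.45

Equal flux requires L_t/d_t² = L_c/d_c², so d_t/d_c = √(L_t/L_c)
= √(0.200) = 0.4472.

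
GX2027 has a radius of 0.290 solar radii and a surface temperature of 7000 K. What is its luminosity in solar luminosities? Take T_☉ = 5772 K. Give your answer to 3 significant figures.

L/L_☉ = (R/R_☉)² (T/T_☉)⁴ = (0.290)² × (7000/5772)⁴
       = 0.08410 × (1.213)⁴ = 0.08410 × 2.163 = 0.1819.

0.182 solar luminosities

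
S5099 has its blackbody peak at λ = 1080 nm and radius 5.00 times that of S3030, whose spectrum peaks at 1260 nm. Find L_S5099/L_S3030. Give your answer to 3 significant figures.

Wien's law gives T ∝ 1/λ_max, so T_S5099/T_S3030 = λ_S3030/λ_S5099 = 1260/1080 = 1.167.
Then L ∝ R²T⁴ gives L_S5099/L_S3030 = (5.00)² × (1.167)⁴ = 25.00 × 1.853 = 46.32.

46.3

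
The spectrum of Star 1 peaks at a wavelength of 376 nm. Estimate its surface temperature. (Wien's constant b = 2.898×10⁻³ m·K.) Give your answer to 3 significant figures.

T = b/λ_max = 2.898×10⁻³ / (376×10⁻⁹) = 7707 K.

7.71×10^3 K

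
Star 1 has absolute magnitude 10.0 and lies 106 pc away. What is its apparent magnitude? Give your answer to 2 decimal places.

m = M + 5 log₁₀(d/10 pc) = 10.0 + 5 log₁₀(106/10)
  = 10.0 + 5 × 1.025 = 10.0 + 5.13 = 15.13.

15.13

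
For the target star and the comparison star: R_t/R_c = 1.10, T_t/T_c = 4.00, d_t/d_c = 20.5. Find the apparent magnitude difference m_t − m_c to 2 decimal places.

L_t/L_c = (1.10)²(4.00)⁴ = 309.8.
F_t/F_c = (L_t/L_c)/(d_t/d_c)² = 309.8/420.2 = 0.7371.
m_t − m_c = −2.5 log₁₀(0.7371) = 0.33.

0.33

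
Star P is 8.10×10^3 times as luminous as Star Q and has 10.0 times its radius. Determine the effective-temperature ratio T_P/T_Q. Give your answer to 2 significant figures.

3.0

L ∝ R²T⁴ gives T ∝ (L/R²)^(1/4), so
T_P/T_Q = (8.10×10^3 / 10.0²)^(1/4) = (81.00)^(1/4) = 3.000.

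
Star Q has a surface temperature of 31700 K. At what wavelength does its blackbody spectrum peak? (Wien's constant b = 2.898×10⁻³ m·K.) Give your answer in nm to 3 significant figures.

λ_max = b/T = 2.898×10⁻³ / 31700 = 9.14×10^-8 m = 91.42 nm.

91.4 nm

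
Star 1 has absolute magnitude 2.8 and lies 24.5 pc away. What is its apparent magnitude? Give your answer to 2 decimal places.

4.75

m = M + 5 log₁₀(d/10 pc) = 2.8 + 5 log₁₀(24.5/10)
  = 2.8 + 5 × 0.389 = 2.8 + 1.95 = 4.75.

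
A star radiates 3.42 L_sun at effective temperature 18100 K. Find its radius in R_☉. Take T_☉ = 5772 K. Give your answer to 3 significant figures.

R/R_☉ = √(L/L_☉) / (T/T_☉)² = √(3.42) / (3.136)²
       = 1.849 / 9.833 = 0.1881.

0.188 R_☉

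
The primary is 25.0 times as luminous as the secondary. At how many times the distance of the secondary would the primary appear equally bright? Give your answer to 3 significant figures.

5.00

Equal flux requires L_p/d_p² = L_s/d_s², so d_p/d_s = √(L_p/L_s)
= √(25.0) = 5.000.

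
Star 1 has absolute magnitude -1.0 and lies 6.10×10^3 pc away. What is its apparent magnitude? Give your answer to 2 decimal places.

12.93

m = M + 5 log₁₀(d/10 pc) = -1.0 + 5 log₁₀(6.10×10^3/10)
  = -1.0 + 5 × 2.785 = -1.0 + 13.93 = 12.93.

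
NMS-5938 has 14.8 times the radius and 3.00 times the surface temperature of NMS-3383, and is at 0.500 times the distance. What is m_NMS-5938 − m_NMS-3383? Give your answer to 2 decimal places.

-12.13

L_NMS-5938/L_NMS-3383 = (14.8)²(3.00)⁴ = 1.774×10^4.
F_NMS-5938/F_NMS-3383 = (L_NMS-5938/L_NMS-3383)/(d_NMS-5938/d_NMS-3383)² = 1.774×10^4/0.2500 = 7.097×10^4.
m_NMS-5938 − m_NMS-3383 = −2.5 log₁₀(7.097×10^4) = -12.13.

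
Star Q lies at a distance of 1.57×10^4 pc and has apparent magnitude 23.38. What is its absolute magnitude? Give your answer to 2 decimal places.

M = m − 5 log₁₀(d/10 pc) = 23.38 − 5 log₁₀(1.57×10^4/10)
  = 23.38 − 5 × 3.196 = 23.38 − 15.98 = 7.40.

7.40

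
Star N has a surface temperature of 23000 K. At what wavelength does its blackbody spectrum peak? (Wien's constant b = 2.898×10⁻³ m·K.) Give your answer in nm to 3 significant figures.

126 nm

λ_max = b/T = 2.898×10⁻³ / 23000 = 1.26×10^-7 m = 126.0 nm.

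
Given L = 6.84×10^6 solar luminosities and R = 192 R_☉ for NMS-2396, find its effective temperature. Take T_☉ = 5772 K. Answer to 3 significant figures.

T/T_☉ = (L/L_☉)^(1/4) / (R/R_☉)^(1/2)
T = 5772 × (6.84×10^6)^(1/4) / √(192) = 5772 × 51.14 / 13.86 = 2.130×10^4 K.

2.13×10^4 K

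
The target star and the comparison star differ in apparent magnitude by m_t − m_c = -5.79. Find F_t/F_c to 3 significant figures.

207

F_t/F_c = 10^(−(m_t − m_c)/2.5) = 10^(5.79/2.5) = 10^2.316 = 207.0.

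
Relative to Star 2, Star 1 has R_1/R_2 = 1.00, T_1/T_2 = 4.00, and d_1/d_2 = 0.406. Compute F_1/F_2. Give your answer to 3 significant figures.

1.55×10^3

L_1/L_2 = (R_1/R_2)²(T_1/T_2)⁴ = (1.00)² × (4.00)⁴ = 256.0.
F_1/F_2 = (L_1/L_2)/(d_1/d_2)² = 256.0 / (0.406)² = 1553.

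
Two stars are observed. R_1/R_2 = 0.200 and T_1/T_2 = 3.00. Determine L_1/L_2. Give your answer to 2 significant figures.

3.2

From the Stefan–Boltzmann law, L ∝ R²T⁴, so
L_1/L_2 = (R_1/R_2)² (T_1/T_2)⁴ = (0.200)² × (3.00)⁴ = 0.04000 × 81.00 = 3.240.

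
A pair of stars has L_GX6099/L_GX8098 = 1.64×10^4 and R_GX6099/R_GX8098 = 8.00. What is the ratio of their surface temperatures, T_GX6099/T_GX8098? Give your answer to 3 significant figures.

L ∝ R²T⁴ gives T ∝ (L/R²)^(1/4), so
T_GX6099/T_GX8098 = (1.64×10^4 / 8.00²)^(1/4) = (256.2)^(1/4) = 4.001.

4.00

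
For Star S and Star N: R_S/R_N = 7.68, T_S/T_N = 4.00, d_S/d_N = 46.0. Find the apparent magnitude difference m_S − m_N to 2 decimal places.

L_S/L_N = (7.68)²(4.00)⁴ = 1.510×10^4.
F_S/F_N = (L_S/L_N)/(d_S/d_N)² = 1.510×10^4/2116 = 7.136.
m_S − m_N = −2.5 log₁₀(7.136) = -2.13.

-2.13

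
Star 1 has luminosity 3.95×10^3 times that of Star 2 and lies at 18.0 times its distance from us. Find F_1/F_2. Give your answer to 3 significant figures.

F = L/(4πd²), so F_1/F_2 = (L_1/L_2) / (d_1/d_2)²
= 3.95×10^3 / (18.0)² = 3.95×10^3 / 324.0 = 12.19.

12.2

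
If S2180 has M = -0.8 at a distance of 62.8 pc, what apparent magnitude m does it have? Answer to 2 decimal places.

m = M + 5 log₁₀(d/10 pc) = -0.8 + 5 log₁₀(62.8/10)
  = -0.8 + 5 × 0.798 = -0.8 + 3.99 = 3.19.

3.19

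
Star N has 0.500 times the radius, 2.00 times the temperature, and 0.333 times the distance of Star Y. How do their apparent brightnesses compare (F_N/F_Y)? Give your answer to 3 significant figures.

36.1

L_N/L_Y = (R_N/R_Y)²(T_N/T_Y)⁴ = (0.500)² × (2.00)⁴ = 4.000.
F_N/F_Y = (L_N/L_Y)/(d_N/d_Y)² = 4.000 / (0.333)² = 36.07.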